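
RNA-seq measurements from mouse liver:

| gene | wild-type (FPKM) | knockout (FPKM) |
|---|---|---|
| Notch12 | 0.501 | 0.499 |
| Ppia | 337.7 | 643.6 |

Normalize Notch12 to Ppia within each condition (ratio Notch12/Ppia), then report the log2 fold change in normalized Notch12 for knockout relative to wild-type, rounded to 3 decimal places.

Notch12/Ppia (wild-type) = 0.501 / 337.7 = 0.0014836
Notch12/Ppia (knockout) = 0.499 / 643.6 = 0.00077533
Fold change = 0.00077533 / 0.0014836 = 0.5226
log2(0.5226) = -0.9362

-0.936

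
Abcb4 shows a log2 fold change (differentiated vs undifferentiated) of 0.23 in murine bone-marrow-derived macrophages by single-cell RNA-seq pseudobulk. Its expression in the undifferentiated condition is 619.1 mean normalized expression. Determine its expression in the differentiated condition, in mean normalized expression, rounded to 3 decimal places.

726.102

Fold change = 2^(0.23) = 1.1728
differentiated expression = 619.1 × 1.1728 = 726.102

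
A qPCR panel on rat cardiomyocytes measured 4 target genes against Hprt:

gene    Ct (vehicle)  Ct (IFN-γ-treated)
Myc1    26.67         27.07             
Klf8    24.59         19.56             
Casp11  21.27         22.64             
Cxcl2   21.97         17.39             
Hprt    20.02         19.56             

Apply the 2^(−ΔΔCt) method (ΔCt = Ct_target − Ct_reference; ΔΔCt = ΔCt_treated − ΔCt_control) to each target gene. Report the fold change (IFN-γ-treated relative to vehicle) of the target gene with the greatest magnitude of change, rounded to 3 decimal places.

Myc1: ΔΔCt = (27.07−19.56) − (26.67−20.02) = 7.51 − 6.65 = 0.86; fold change = 2^-0.86 = 0.551
Klf8: ΔΔCt = (19.56−19.56) − (24.59−20.02) = 0.00 − 4.57 = -4.57; fold change = 2^4.57 = 23.752
Casp11: ΔΔCt = (22.64−19.56) − (21.27−20.02) = 3.08 − 1.25 = 1.83; fold change = 2^-1.83 = 0.281
Cxcl2: ΔΔCt = (17.39−19.56) − (21.97−20.02) = -2.17 − 1.95 = -4.12; fold change = 2^4.12 = 17.388
Klf8 has the largest |ΔΔCt| = 4.57.

23.752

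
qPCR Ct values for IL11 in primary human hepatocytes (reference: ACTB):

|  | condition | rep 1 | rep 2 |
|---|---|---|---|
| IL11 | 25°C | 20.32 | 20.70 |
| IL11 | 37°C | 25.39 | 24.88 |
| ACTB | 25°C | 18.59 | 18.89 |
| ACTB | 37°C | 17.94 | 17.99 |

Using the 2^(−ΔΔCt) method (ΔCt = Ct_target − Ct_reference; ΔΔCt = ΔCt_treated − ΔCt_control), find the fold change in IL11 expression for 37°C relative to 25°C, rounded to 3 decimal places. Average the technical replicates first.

Mean Ct: IL11 25°C 20.510; IL11 37°C 25.135; ACTB 25°C 18.740; ACTB 37°C 17.965
ΔCt(25°C) = 20.510 − 18.740 = 1.770
ΔCt(37°C) = 25.135 − 17.965 = 7.170
ΔΔCt = 7.170 − 1.770 = 5.400
Fold change = 2^(−5.400) = 0.0237

0.024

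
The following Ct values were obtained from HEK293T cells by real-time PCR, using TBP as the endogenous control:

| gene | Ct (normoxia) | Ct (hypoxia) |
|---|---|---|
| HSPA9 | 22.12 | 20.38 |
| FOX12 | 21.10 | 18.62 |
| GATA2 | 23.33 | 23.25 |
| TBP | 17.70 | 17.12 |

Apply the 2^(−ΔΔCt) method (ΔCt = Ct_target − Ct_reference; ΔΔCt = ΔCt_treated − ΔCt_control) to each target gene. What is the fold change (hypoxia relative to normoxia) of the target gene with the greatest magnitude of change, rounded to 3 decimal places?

3.732

HSPA9: ΔΔCt = (20.38−17.12) − (22.12−17.70) = 3.26 − 4.42 = -1.16; fold change = 2^1.16 = 2.235
FOX12: ΔΔCt = (18.62−17.12) − (21.10−17.70) = 1.50 − 3.40 = -1.90; fold change = 2^1.90 = 3.732
GATA2: ΔΔCt = (23.25−17.12) − (23.33−17.70) = 6.13 − 5.63 = 0.50; fold change = 2^-0.50 = 0.707
FOX12 has the largest |ΔΔCt| = 1.90.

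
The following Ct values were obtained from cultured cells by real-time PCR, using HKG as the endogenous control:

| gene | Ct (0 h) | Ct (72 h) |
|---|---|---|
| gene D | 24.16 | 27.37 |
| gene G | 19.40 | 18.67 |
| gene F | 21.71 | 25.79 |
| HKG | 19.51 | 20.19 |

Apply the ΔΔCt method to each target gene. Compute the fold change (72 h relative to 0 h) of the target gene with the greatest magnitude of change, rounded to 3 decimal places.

0.095

gene D: ΔΔCt = (27.37−20.19) − (24.16−19.51) = 7.18 − 4.65 = 2.53; fold change = 2^-2.53 = 0.173
gene G: ΔΔCt = (18.67−20.19) − (19.40−19.51) = -1.52 − (-0.11) = -1.41; fold change = 2^1.41 = 2.657
gene F: ΔΔCt = (25.79−20.19) − (21.71−19.51) = 5.60 − 2.20 = 3.40; fold change = 2^-3.40 = 0.095
gene F has the largest |ΔΔCt| = 3.40.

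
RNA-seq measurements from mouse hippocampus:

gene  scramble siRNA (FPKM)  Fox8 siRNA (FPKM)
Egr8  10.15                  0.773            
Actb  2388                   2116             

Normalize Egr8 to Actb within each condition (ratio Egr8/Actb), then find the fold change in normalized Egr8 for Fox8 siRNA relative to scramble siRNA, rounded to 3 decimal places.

Egr8/Actb (scramble siRNA) = 10.15 / 2388 = 0.0042504
Egr8/Actb (Fox8 siRNA) = 0.773 / 2116 = 0.00036531
Fold change = 0.00036531 / 0.0042504 = 0.0859

0.086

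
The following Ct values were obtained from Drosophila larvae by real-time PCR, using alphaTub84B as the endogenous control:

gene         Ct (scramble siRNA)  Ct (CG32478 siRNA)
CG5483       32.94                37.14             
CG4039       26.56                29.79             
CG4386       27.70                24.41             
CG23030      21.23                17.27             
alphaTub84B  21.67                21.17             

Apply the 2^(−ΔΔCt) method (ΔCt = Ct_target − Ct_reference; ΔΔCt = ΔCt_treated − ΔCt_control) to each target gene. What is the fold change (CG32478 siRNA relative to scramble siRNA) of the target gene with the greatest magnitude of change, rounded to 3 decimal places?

0.038

CG5483: ΔΔCt = (37.14−21.17) − (32.94−21.67) = 15.97 − 11.27 = 4.70; fold change = 2^-4.70 = 0.038
CG4039: ΔΔCt = (29.79−21.17) − (26.56−21.67) = 8.62 − 4.89 = 3.73; fold change = 2^-3.73 = 0.075
CG4386: ΔΔCt = (24.41−21.17) − (27.70−21.67) = 3.24 − 6.03 = -2.79; fold change = 2^2.79 = 6.916
CG23030: ΔΔCt = (17.27−21.17) − (21.23−21.67) = -3.90 − (-0.44) = -3.46; fold change = 2^3.46 = 11.004
CG5483 has the largest |ΔΔCt| = 4.70.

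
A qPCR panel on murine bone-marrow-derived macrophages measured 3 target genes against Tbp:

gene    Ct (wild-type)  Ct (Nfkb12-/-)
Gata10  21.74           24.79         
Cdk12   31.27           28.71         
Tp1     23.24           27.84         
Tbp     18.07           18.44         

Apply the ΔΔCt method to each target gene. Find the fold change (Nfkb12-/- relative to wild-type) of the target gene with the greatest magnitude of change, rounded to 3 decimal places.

0.053

Gata10: ΔΔCt = (24.79−18.44) − (21.74−18.07) = 6.35 − 3.67 = 2.68; fold change = 2^-2.68 = 0.156
Cdk12: ΔΔCt = (28.71−18.44) − (31.27−18.07) = 10.27 − 13.20 = -2.93; fold change = 2^2.93 = 7.621
Tp1: ΔΔCt = (27.84−18.44) − (23.24−18.07) = 9.40 − 5.17 = 4.23; fold change = 2^-4.23 = 0.053
Tp1 has the largest |ΔΔCt| = 4.23.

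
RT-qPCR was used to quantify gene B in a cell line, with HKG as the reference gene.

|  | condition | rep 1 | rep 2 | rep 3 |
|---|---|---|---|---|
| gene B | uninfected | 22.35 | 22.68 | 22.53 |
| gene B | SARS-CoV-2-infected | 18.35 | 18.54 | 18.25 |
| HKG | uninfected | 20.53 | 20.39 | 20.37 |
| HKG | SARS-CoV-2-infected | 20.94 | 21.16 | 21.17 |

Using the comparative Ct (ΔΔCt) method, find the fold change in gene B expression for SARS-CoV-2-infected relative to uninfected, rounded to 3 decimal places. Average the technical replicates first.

Mean Ct: gene B uninfected 22.520; gene B SARS-CoV-2-infected 18.380; HKG uninfected 20.430; HKG SARS-CoV-2-infected 21.090
ΔCt(uninfected) = 22.520 − 20.430 = 2.090
ΔCt(SARS-CoV-2-infected) = 18.380 − 21.090 = -2.710
ΔΔCt = -2.710 − 2.090 = -4.800
Fold change = 2^(−(-4.800)) = 2^4.800 = 27.8576

27.858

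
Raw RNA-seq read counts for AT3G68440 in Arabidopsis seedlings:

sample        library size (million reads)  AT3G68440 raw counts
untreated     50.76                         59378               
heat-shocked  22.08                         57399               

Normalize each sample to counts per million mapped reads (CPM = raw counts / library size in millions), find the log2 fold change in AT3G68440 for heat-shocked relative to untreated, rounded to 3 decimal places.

1.152

CPM(untreated) = 59378 / 50.76 = 1169.7794
CPM(heat-shocked) = 57399 / 22.08 = 2599.5924
Fold change = 2599.5924 / 1169.7794 = 2.22229
log2(2.22229) = 1.1520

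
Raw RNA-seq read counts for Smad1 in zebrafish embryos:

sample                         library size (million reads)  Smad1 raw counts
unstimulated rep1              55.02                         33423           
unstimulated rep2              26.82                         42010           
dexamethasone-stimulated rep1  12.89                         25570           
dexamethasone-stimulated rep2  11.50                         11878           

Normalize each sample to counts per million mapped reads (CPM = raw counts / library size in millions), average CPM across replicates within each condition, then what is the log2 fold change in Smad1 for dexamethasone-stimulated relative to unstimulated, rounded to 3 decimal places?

CPM(unstimulated rep1) = 33423 / 55.02 = 607.4700
CPM(unstimulated rep2) = 42010 / 26.82 = 1566.3684
CPM(dexamethasone-stimulated rep1) = 25570 / 12.89 = 1983.7083
CPM(dexamethasone-stimulated rep2) = 11878 / 11.50 = 1032.8696
mean CPM(unstimulated) = 1086.9192; mean CPM(dexamethasone-stimulated) = 1508.2889
Fold change = 1508.2889 / 1086.9192 = 1.38767
log2(1.38767) = 0.4727

0.473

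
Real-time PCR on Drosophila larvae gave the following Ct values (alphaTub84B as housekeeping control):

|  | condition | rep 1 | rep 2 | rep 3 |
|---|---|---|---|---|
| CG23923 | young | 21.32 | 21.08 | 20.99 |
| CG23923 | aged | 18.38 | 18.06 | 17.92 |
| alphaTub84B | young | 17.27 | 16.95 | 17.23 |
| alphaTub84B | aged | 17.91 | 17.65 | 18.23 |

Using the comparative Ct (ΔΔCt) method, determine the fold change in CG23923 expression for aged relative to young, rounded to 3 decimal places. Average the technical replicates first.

Mean Ct: CG23923 young 21.130; CG23923 aged 18.120; alphaTub84B young 17.150; alphaTub84B aged 17.930
ΔCt(young) = 21.130 − 17.150 = 3.980
ΔCt(aged) = 18.120 − 17.930 = 0.190
ΔΔCt = 0.190 − 3.980 = -3.790
Fold change = 2^(−(-3.790)) = 2^3.790 = 13.8326

13.833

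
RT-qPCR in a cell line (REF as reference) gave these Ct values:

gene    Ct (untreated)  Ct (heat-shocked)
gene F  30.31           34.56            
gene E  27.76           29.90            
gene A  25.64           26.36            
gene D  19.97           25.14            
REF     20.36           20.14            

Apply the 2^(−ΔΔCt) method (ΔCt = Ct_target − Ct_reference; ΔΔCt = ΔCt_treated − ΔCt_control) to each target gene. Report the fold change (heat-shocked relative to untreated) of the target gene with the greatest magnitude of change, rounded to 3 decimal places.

gene F: ΔΔCt = (34.56−20.14) − (30.31−20.36) = 14.42 − 9.95 = 4.47; fold change = 2^-4.47 = 0.045
gene E: ΔΔCt = (29.90−20.14) − (27.76−20.36) = 9.76 − 7.40 = 2.36; fold change = 2^-2.36 = 0.195
gene A: ΔΔCt = (26.36−20.14) − (25.64−20.36) = 6.22 − 5.28 = 0.94; fold change = 2^-0.94 = 0.521
gene D: ΔΔCt = (25.14−20.14) − (19.97−20.36) = 5.00 − (-0.39) = 5.39; fold change = 2^-5.39 = 0.024
gene D has the largest |ΔΔCt| = 5.39.

0.024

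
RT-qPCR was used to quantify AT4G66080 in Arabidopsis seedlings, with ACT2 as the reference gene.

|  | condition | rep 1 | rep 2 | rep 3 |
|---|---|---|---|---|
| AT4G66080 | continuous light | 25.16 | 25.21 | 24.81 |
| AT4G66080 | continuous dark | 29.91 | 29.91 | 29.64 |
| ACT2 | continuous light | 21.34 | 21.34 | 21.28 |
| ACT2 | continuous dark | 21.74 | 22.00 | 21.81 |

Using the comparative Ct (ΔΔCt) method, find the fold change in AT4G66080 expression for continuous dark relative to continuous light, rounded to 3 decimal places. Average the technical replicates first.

Mean Ct: AT4G66080 continuous light 25.060; AT4G66080 continuous dark 29.820; ACT2 continuous light 21.320; ACT2 continuous dark 21.850
ΔCt(continuous light) = 25.060 − 21.320 = 3.740
ΔCt(continuous dark) = 29.820 − 21.850 = 7.970
ΔΔCt = 7.970 − 3.740 = 4.230
Fold change = 2^(−4.230) = 0.0533

0.053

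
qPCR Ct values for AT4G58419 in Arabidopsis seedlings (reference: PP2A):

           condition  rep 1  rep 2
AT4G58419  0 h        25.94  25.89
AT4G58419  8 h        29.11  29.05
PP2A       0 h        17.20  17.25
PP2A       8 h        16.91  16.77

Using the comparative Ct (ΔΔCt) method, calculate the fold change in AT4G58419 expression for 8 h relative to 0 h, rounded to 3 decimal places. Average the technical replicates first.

0.085

Mean Ct: AT4G58419 0 h 25.915; AT4G58419 8 h 29.080; PP2A 0 h 17.225; PP2A 8 h 16.840
ΔCt(0 h) = 25.915 − 17.225 = 8.690
ΔCt(8 h) = 29.080 − 16.840 = 12.240
ΔΔCt = 12.240 − 8.690 = 3.550
Fold change = 2^(−3.550) = 0.0854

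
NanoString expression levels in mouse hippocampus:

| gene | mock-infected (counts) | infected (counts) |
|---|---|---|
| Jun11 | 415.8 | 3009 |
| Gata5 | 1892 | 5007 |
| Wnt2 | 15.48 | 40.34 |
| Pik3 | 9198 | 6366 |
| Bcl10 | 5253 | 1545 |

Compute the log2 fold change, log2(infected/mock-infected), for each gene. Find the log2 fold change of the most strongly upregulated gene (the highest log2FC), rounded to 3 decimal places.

2.855

log2(3009/415.8) = 2.855  (Jun11)
log2(5007/1892) = 1.404  (Gata5)
log2(40.34/15.48) = 1.382  (Wnt2)
log2(6366/9198) = -0.531  (Pik3)
log2(1545/5253) = -1.766  (Bcl10)
Jun11 is most strongly upregulated.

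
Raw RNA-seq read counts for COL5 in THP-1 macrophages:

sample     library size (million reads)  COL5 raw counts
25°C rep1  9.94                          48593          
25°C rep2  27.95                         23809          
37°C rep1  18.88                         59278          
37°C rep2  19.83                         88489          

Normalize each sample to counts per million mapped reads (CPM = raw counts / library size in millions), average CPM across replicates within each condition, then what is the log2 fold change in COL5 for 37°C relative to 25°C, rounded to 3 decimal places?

CPM(25°C rep1) = 48593 / 9.94 = 4888.6318
CPM(25°C rep2) = 23809 / 27.95 = 851.8426
CPM(37°C rep1) = 59278 / 18.88 = 3139.7246
CPM(37°C rep2) = 88489 / 19.83 = 4462.3802
mean CPM(25°C) = 2870.2372; mean CPM(37°C) = 3801.0524
Fold change = 3801.0524 / 2870.2372 = 1.32430
log2(1.32430) = 0.4052

0.405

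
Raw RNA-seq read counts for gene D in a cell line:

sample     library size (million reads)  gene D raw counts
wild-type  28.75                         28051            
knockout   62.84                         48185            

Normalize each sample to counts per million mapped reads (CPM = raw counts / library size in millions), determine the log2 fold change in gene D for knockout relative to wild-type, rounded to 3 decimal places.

CPM(wild-type) = 28051 / 28.75 = 975.6870
CPM(knockout) = 48185 / 62.84 = 766.7887
Fold change = 766.7887 / 975.6870 = 0.78590
log2(0.78590) = -0.3476

-0.348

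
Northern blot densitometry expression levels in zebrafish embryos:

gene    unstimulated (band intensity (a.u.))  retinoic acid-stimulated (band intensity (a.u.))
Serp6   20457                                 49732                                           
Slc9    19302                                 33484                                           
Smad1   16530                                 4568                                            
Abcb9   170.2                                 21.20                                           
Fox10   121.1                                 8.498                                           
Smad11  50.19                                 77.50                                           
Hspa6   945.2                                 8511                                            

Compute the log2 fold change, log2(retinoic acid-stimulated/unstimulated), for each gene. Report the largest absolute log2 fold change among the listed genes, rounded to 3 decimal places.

3.833

log2(49732/20457) = 1.282  (Serp6)
log2(33484/19302) = 0.795  (Slc9)
log2(4568/16530) = -1.855  (Smad1)
log2(21.20/170.2) = -3.005  (Abcb9)
log2(8.498/121.1) = -3.833  (Fox10)
log2(77.50/50.19) = 0.627  (Smad11)
log2(8511/945.2) = 3.171  (Hspa6)
The largest magnitude belongs to Fox10.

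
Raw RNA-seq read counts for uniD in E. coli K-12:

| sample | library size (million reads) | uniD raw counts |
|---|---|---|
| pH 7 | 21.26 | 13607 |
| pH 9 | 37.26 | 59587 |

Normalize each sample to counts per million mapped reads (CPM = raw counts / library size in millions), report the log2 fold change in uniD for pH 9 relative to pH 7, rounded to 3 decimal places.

CPM(pH 7) = 13607 / 21.26 = 640.0282
CPM(pH 9) = 59587 / 37.26 = 1599.2217
Fold change = 1599.2217 / 640.0282 = 2.49867
log2(2.49867) = 1.3212

1.321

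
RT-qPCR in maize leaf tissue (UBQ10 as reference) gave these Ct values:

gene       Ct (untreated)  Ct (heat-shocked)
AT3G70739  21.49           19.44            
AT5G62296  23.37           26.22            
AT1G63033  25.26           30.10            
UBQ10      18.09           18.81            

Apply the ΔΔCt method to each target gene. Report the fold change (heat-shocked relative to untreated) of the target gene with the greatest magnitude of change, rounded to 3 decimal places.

0.058

AT3G70739: ΔΔCt = (19.44−18.81) − (21.49−18.09) = 0.63 − 3.40 = -2.77; fold change = 2^2.77 = 6.821
AT5G62296: ΔΔCt = (26.22−18.81) − (23.37−18.09) = 7.41 − 5.28 = 2.13; fold change = 2^-2.13 = 0.228
AT1G63033: ΔΔCt = (30.10−18.81) − (25.26−18.09) = 11.29 − 7.17 = 4.12; fold change = 2^-4.12 = 0.058
AT1G63033 has the largest |ΔΔCt| = 4.12.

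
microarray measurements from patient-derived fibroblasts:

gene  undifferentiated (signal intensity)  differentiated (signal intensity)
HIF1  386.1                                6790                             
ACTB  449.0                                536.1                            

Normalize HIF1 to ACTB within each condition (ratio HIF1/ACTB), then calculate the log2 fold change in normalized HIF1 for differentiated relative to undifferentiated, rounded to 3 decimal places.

3.881

HIF1/ACTB (undifferentiated) = 386.1 / 449.0 = 0.85991
HIF1/ACTB (differentiated) = 6790 / 536.1 = 12.666
Fold change = 12.666 / 0.85991 = 14.7289
log2(14.7289) = 3.8806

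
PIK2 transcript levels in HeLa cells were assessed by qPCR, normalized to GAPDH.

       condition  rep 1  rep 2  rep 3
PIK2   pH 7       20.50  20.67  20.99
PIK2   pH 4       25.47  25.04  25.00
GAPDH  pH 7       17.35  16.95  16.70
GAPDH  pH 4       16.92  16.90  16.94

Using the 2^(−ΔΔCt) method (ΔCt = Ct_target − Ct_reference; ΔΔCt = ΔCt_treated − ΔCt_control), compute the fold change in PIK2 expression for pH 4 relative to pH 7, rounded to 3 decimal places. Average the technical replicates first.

0.043

Mean Ct: PIK2 pH 7 20.720; PIK2 pH 4 25.170; GAPDH pH 7 17.000; GAPDH pH 4 16.920
ΔCt(pH 7) = 20.720 − 17.000 = 3.720
ΔCt(pH 4) = 25.170 − 16.920 = 8.250
ΔΔCt = 8.250 − 3.720 = 4.530
Fold change = 2^(−4.530) = 0.0433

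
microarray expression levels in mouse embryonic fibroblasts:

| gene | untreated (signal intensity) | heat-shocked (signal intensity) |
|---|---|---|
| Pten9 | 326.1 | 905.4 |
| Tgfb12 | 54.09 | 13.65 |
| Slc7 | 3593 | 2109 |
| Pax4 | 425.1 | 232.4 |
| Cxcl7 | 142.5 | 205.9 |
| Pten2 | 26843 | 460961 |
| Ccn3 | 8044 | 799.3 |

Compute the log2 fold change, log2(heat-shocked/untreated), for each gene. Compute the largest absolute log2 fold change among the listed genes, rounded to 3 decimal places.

log2(905.4/326.1) = 1.473  (Pten9)
log2(13.65/54.09) = -1.986  (Tgfb12)
log2(2109/3593) = -0.769  (Slc7)
log2(232.4/425.1) = -0.871  (Pax4)
log2(205.9/142.5) = 0.531  (Cxcl7)
log2(460961/26843) = 4.102  (Pten2)
log2(799.3/8044) = -3.331  (Ccn3)
The largest magnitude belongs to Pten2.

4.102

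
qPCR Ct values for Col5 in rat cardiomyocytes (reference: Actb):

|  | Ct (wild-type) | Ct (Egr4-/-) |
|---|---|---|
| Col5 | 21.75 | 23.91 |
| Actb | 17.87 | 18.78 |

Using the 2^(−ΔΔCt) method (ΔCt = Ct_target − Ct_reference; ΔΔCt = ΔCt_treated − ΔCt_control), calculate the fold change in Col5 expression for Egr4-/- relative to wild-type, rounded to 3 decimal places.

ΔCt(wild-type) = 21.750 − 17.870 = 3.880
ΔCt(Egr4-/-) = 23.910 − 18.780 = 5.130
ΔΔCt = 5.130 − 3.880 = 1.250
Fold change = 2^(−1.250) = 0.4204

0.420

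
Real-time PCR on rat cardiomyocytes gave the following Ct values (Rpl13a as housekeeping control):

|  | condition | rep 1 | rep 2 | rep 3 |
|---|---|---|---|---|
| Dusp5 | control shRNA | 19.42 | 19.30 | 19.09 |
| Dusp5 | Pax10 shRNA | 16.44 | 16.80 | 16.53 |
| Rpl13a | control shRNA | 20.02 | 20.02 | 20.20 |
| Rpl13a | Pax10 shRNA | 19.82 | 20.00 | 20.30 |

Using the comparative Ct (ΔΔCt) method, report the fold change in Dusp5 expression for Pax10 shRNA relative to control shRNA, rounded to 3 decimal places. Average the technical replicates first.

6.233

Mean Ct: Dusp5 control shRNA 19.270; Dusp5 Pax10 shRNA 16.590; Rpl13a control shRNA 20.080; Rpl13a Pax10 shRNA 20.040
ΔCt(control shRNA) = 19.270 − 20.080 = -0.810
ΔCt(Pax10 shRNA) = 16.590 − 20.040 = -3.450
ΔΔCt = -3.450 − (-0.810) = -2.640
Fold change = 2^(−(-2.640)) = 2^2.640 = 6.2333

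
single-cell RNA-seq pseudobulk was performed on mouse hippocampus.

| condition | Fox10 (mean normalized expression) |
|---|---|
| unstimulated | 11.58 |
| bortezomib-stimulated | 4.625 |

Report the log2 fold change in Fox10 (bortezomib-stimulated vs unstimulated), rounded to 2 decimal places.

Fold change = 4.625 / 11.58 = 0.3994
log2(0.3994) = -1.324

-1.32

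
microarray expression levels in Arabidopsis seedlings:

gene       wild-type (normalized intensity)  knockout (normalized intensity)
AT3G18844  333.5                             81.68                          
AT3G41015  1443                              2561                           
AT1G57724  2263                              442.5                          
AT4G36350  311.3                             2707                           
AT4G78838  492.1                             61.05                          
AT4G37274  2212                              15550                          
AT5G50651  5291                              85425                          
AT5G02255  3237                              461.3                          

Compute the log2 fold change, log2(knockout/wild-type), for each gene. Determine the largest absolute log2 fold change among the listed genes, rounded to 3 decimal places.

4.013

log2(81.68/333.5) = -2.030  (AT3G18844)
log2(2561/1443) = 0.828  (AT3G41015)
log2(442.5/2263) = -2.354  (AT1G57724)
log2(2707/311.3) = 3.120  (AT4G36350)
log2(61.05/492.1) = -3.011  (AT4G78838)
log2(15550/2212) = 2.813  (AT4G37274)
log2(85425/5291) = 4.013  (AT5G50651)
log2(461.3/3237) = -2.811  (AT5G02255)
The largest magnitude belongs to AT5G50651.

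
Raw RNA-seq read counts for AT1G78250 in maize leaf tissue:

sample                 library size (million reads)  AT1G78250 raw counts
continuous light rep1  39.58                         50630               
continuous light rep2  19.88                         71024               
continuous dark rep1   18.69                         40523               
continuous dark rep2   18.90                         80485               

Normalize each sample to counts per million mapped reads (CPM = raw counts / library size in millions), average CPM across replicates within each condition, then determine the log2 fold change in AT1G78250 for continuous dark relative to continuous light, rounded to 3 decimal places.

CPM(continuous light rep1) = 50630 / 39.58 = 1279.1814
CPM(continuous light rep2) = 71024 / 19.88 = 3572.6358
CPM(continuous dark rep1) = 40523 / 18.69 = 2168.1648
CPM(continuous dark rep2) = 80485 / 18.90 = 4258.4656
mean CPM(continuous light) = 2425.9086; mean CPM(continuous dark) = 3213.3152
Fold change = 3213.3152 / 2425.9086 = 1.32458
log2(1.32458) = 0.4055

0.406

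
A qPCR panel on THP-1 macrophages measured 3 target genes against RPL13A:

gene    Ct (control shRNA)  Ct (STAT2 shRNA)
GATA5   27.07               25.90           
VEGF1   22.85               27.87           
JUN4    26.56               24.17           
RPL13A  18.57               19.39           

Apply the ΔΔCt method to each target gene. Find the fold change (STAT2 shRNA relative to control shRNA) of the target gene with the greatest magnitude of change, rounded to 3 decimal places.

GATA5: ΔΔCt = (25.90−19.39) − (27.07−18.57) = 6.51 − 8.50 = -1.99; fold change = 2^1.99 = 3.972
VEGF1: ΔΔCt = (27.87−19.39) − (22.85−18.57) = 8.48 − 4.28 = 4.20; fold change = 2^-4.20 = 0.054
JUN4: ΔΔCt = (24.17−19.39) − (26.56−18.57) = 4.78 − 7.99 = -3.21; fold change = 2^3.21 = 9.254
VEGF1 has the largest |ΔΔCt| = 4.20.

0.054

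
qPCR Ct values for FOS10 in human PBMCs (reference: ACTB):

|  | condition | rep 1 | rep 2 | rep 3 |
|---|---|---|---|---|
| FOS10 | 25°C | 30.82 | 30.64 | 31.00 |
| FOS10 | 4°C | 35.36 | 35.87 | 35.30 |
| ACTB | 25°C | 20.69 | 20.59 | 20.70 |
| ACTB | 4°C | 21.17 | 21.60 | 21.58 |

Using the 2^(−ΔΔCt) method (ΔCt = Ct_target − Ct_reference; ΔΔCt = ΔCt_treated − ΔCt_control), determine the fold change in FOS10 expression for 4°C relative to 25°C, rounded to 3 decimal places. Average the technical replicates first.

Mean Ct: FOS10 25°C 30.820; FOS10 4°C 35.510; ACTB 25°C 20.660; ACTB 4°C 21.450
ΔCt(25°C) = 30.820 − 20.660 = 10.160
ΔCt(4°C) = 35.510 − 21.450 = 14.060
ΔΔCt = 14.060 − 10.160 = 3.900
Fold change = 2^(−3.900) = 0.0670

0.067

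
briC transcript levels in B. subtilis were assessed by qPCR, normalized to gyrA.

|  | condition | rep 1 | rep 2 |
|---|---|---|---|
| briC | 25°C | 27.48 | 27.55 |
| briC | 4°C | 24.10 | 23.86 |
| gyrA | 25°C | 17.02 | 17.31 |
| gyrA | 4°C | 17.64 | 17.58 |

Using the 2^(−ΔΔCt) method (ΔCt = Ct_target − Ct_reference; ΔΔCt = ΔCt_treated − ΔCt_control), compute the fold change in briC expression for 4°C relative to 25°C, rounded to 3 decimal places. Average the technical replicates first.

15.780

Mean Ct: briC 25°C 27.515; briC 4°C 23.980; gyrA 25°C 17.165; gyrA 4°C 17.610
ΔCt(25°C) = 27.515 − 17.165 = 10.350
ΔCt(4°C) = 23.980 − 17.610 = 6.370
ΔΔCt = 6.370 − 10.350 = -3.980
Fold change = 2^(−(-3.980)) = 2^3.980 = 15.7797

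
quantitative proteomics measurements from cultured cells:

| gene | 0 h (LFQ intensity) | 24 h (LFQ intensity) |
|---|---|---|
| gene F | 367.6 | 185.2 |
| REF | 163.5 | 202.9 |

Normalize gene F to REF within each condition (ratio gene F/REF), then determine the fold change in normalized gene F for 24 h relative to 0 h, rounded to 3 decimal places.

0.406

gene F/REF (0 h) = 367.6 / 163.5 = 2.2483
gene F/REF (24 h) = 185.2 / 202.9 = 0.91276
Fold change = 0.91276 / 2.2483 = 0.4060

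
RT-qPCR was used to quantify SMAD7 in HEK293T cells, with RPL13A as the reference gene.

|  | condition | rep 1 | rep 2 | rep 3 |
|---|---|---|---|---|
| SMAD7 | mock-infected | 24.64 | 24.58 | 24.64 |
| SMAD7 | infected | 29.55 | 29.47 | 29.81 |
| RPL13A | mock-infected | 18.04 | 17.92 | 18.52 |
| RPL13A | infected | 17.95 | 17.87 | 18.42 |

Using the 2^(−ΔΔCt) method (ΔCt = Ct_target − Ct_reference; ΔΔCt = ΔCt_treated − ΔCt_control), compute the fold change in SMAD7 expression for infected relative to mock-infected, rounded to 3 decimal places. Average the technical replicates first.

0.030

Mean Ct: SMAD7 mock-infected 24.620; SMAD7 infected 29.610; RPL13A mock-infected 18.160; RPL13A infected 18.080
ΔCt(mock-infected) = 24.620 − 18.160 = 6.460
ΔCt(infected) = 29.610 − 18.080 = 11.530
ΔΔCt = 11.530 − 6.460 = 5.070
Fold change = 2^(−5.070) = 0.0298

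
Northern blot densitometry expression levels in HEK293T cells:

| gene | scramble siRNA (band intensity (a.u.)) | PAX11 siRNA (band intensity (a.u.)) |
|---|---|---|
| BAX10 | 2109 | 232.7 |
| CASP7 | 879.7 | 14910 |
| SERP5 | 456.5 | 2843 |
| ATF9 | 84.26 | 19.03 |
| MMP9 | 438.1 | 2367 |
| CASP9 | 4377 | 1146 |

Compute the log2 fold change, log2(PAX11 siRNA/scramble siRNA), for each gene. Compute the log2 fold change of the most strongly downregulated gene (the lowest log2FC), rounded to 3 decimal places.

log2(232.7/2109) = -3.180  (BAX10)
log2(14910/879.7) = 4.083  (CASP7)
log2(2843/456.5) = 2.639  (SERP5)
log2(19.03/84.26) = -2.147  (ATF9)
log2(2367/438.1) = 2.434  (MMP9)
log2(1146/4377) = -1.933  (CASP9)
BAX10 is most strongly downregulated.

-3.180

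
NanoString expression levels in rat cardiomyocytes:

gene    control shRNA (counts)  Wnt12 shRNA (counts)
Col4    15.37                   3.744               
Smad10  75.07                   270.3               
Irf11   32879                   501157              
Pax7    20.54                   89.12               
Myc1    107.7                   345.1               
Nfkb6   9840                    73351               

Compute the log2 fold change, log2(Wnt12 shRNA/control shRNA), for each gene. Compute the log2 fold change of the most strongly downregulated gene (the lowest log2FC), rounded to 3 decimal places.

-2.037

log2(3.744/15.37) = -2.037  (Col4)
log2(270.3/75.07) = 1.848  (Smad10)
log2(501157/32879) = 3.930  (Irf11)
log2(89.12/20.54) = 2.117  (Pax7)
log2(345.1/107.7) = 1.680  (Myc1)
log2(73351/9840) = 2.898  (Nfkb6)
Col4 is most strongly downregulated.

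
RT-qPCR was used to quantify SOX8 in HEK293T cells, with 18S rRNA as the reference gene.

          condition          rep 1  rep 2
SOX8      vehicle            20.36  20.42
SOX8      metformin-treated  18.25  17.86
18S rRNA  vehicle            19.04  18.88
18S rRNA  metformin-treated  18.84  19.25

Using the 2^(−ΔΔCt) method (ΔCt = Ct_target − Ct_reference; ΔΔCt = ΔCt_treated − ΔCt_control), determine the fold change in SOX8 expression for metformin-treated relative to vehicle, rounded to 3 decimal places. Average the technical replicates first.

Mean Ct: SOX8 vehicle 20.390; SOX8 metformin-treated 18.055; 18S rRNA vehicle 18.960; 18S rRNA metformin-treated 19.045
ΔCt(vehicle) = 20.390 − 18.960 = 1.430
ΔCt(metformin-treated) = 18.055 − 19.045 = -0.990
ΔΔCt = -0.990 − 1.430 = -2.420
Fold change = 2^(−(-2.420)) = 2^2.420 = 5.3517

5.352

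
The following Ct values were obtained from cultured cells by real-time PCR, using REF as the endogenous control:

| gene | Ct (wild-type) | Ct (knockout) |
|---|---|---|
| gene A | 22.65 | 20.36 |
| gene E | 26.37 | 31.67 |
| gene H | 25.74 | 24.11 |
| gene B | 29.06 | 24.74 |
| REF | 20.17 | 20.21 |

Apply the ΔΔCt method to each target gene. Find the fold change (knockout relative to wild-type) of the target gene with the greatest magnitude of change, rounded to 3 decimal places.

0.026

gene A: ΔΔCt = (20.36−20.21) − (22.65−20.17) = 0.15 − 2.48 = -2.33; fold change = 2^2.33 = 5.028
gene E: ΔΔCt = (31.67−20.21) − (26.37−20.17) = 11.46 − 6.20 = 5.26; fold change = 2^-5.26 = 0.026
gene H: ΔΔCt = (24.11−20.21) − (25.74−20.17) = 3.90 − 5.57 = -1.67; fold change = 2^1.67 = 3.182
gene B: ΔΔCt = (24.74−20.21) − (29.06−20.17) = 4.53 − 8.89 = -4.36; fold change = 2^4.36 = 20.535
gene E has the largest |ΔΔCt| = 5.26.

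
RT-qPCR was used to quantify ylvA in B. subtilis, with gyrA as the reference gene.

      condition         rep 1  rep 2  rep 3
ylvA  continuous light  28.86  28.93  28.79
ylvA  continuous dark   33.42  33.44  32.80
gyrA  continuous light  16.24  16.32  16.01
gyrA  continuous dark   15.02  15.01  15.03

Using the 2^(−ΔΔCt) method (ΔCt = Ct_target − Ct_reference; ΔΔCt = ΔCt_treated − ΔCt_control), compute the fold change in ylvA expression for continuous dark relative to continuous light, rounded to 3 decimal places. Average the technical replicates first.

Mean Ct: ylvA continuous light 28.860; ylvA continuous dark 33.220; gyrA continuous light 16.190; gyrA continuous dark 15.020
ΔCt(continuous light) = 28.860 − 16.190 = 12.670
ΔCt(continuous dark) = 33.220 − 15.020 = 18.200
ΔΔCt = 18.200 − 12.670 = 5.530
Fold change = 2^(−5.530) = 0.0216

0.022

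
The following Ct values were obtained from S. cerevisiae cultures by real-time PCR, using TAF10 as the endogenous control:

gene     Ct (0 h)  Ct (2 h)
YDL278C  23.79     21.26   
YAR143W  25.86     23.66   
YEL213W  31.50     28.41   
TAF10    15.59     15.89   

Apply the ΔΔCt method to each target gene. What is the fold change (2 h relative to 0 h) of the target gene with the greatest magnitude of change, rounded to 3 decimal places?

YDL278C: ΔΔCt = (21.26−15.89) − (23.79−15.59) = 5.37 − 8.20 = -2.83; fold change = 2^2.83 = 7.111
YAR143W: ΔΔCt = (23.66−15.89) − (25.86−15.59) = 7.77 − 10.27 = -2.50; fold change = 2^2.50 = 5.657
YEL213W: ΔΔCt = (28.41−15.89) − (31.50−15.59) = 12.52 − 15.91 = -3.39; fold change = 2^3.39 = 10.483
YEL213W has the largest |ΔΔCt| = 3.39.

10.483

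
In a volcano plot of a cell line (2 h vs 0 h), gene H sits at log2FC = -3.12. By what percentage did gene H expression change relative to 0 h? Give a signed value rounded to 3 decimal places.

Fold change = 2^(-3.12) = 0.1150
Percent change = (FC − 1) × 100% = (0.1150 − 1) × 100 = -88.498%

-88.498%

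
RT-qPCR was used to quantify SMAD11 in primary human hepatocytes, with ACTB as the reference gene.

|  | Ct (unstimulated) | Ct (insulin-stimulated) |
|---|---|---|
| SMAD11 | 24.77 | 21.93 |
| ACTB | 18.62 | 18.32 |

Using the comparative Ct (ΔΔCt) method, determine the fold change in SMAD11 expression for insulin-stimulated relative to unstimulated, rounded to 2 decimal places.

ΔCt(unstimulated) = 24.770 − 18.620 = 6.150
ΔCt(insulin-stimulated) = 21.930 − 18.320 = 3.610
ΔΔCt = 3.610 − 6.150 = -2.540
Fold change = 2^(−(-2.540)) = 2^2.540 = 5.816

5.82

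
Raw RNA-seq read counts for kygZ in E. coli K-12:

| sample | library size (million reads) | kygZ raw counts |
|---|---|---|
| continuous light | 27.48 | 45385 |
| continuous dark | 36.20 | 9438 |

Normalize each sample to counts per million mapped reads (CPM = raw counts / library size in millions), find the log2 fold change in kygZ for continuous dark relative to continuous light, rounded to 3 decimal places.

-2.663

CPM(continuous light) = 45385 / 27.48 = 1651.5648
CPM(continuous dark) = 9438 / 36.20 = 260.7182
Fold change = 260.7182 / 1651.5648 = 0.15786
log2(0.15786) = -2.6633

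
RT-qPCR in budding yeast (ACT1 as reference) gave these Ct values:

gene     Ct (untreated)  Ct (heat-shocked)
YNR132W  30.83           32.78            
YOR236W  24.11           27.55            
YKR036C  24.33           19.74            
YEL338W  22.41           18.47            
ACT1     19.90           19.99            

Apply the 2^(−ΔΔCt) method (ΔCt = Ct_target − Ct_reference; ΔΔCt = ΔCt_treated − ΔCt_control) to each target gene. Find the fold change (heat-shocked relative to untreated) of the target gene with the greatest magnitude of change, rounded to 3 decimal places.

YNR132W: ΔΔCt = (32.78−19.99) − (30.83−19.90) = 12.79 − 10.93 = 1.86; fold change = 2^-1.86 = 0.275
YOR236W: ΔΔCt = (27.55−19.99) − (24.11−19.90) = 7.56 − 4.21 = 3.35; fold change = 2^-3.35 = 0.098
YKR036C: ΔΔCt = (19.74−19.99) − (24.33−19.90) = -0.25 − 4.43 = -4.68; fold change = 2^4.68 = 25.634
YEL338W: ΔΔCt = (18.47−19.99) − (22.41−19.90) = -1.52 − 2.51 = -4.03; fold change = 2^4.03 = 16.336
YKR036C has the largest |ΔΔCt| = 4.68.

25.634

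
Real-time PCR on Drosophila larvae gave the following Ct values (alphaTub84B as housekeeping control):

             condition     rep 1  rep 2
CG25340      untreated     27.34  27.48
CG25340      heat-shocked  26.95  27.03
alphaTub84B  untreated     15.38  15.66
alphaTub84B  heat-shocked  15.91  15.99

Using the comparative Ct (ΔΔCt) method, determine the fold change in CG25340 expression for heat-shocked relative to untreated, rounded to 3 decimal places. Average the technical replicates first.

1.803

Mean Ct: CG25340 untreated 27.410; CG25340 heat-shocked 26.990; alphaTub84B untreated 15.520; alphaTub84B heat-shocked 15.950
ΔCt(untreated) = 27.410 − 15.520 = 11.890
ΔCt(heat-shocked) = 26.990 − 15.950 = 11.040
ΔΔCt = 11.040 − 11.890 = -0.850
Fold change = 2^(−(-0.850)) = 2^0.850 = 1.8025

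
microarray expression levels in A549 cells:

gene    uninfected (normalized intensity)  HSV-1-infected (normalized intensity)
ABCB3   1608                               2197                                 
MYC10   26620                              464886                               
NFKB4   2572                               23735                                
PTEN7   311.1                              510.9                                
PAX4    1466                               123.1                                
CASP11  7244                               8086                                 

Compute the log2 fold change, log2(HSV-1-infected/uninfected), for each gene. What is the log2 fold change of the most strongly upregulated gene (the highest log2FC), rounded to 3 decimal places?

4.126

log2(2197/1608) = 0.450  (ABCB3)
log2(464886/26620) = 4.126  (MYC10)
log2(23735/2572) = 3.206  (NFKB4)
log2(510.9/311.1) = 0.716  (PTEN7)
log2(123.1/1466) = -3.574  (PAX4)
log2(8086/7244) = 0.159  (CASP11)
MYC10 is most strongly upregulated.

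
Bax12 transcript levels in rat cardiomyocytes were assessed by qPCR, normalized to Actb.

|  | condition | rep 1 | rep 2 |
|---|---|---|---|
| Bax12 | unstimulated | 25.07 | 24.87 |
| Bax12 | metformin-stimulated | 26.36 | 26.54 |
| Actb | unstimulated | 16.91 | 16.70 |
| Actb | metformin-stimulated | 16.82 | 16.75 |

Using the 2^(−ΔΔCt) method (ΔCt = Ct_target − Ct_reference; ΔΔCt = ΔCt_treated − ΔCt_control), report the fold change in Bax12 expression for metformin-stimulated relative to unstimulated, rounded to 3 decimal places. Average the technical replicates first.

0.354

Mean Ct: Bax12 unstimulated 24.970; Bax12 metformin-stimulated 26.450; Actb unstimulated 16.805; Actb metformin-stimulated 16.785
ΔCt(unstimulated) = 24.970 − 16.805 = 8.165
ΔCt(metformin-stimulated) = 26.450 − 16.785 = 9.665
ΔΔCt = 9.665 − 8.165 = 1.500
Fold change = 2^(−1.500) = 0.3536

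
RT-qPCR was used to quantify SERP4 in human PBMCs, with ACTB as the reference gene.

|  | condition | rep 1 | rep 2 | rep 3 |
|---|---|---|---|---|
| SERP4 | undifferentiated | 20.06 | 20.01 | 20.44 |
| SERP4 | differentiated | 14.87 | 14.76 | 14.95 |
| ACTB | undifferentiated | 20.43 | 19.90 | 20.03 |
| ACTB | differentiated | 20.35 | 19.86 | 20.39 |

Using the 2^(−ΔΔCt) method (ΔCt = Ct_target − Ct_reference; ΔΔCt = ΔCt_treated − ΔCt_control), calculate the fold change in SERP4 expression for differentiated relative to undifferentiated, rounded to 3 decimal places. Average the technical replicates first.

Mean Ct: SERP4 undifferentiated 20.170; SERP4 differentiated 14.860; ACTB undifferentiated 20.120; ACTB differentiated 20.200
ΔCt(undifferentiated) = 20.170 − 20.120 = 0.050
ΔCt(differentiated) = 14.860 − 20.200 = -5.340
ΔΔCt = -5.340 − 0.050 = -5.390
Fold change = 2^(−(-5.390)) = 2^5.390 = 41.9326

41.933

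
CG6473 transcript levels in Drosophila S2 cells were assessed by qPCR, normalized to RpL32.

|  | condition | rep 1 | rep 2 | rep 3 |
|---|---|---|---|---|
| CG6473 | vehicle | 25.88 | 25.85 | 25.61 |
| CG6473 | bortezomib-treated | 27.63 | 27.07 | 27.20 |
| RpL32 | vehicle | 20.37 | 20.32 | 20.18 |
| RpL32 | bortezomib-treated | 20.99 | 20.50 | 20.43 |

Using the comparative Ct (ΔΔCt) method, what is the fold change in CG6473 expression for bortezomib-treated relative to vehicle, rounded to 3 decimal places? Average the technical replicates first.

Mean Ct: CG6473 vehicle 25.780; CG6473 bortezomib-treated 27.300; RpL32 vehicle 20.290; RpL32 bortezomib-treated 20.640
ΔCt(vehicle) = 25.780 − 20.290 = 5.490
ΔCt(bortezomib-treated) = 27.300 − 20.640 = 6.660
ΔΔCt = 6.660 − 5.490 = 1.170
Fold change = 2^(−1.170) = 0.4444

0.444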